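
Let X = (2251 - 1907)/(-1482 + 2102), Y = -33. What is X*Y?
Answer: -2838/155 ≈ -18.310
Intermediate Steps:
X = 86/155 (X = 344/620 = 344*(1/620) = 86/155 ≈ 0.55484)
X*Y = (86/155)*(-33) = -2838/155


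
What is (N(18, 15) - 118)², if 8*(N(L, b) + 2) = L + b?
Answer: 859329/64 ≈ 13427.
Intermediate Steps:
N(L, b) = -2 + L/8 + b/8 (N(L, b) = -2 + (L + b)/8 = -2 + (L/8 + b/8) = -2 + L/8 + b/8)
(N(18, 15) - 118)² = ((-2 + (⅛)*18 + (⅛)*15) - 118)² = ((-2 + 9/4 + 15/8) - 118)² = (17/8 - 118)² = (-927/8)² = 859329/64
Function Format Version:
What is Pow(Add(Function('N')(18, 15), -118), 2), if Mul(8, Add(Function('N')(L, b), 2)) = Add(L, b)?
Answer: Rational(859329, 64) ≈ 13427.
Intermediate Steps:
Function('N')(L, b) = Add(-2, Mul(Rational(1, 8), L), Mul(Rational(1, 8), b)) (Function('N')(L, b) = Add(-2, Mul(Rational(1, 8), Add(L, b))) = Add(-2, Add(Mul(Rational(1, 8), L), Mul(Rational(1, 8), b))) = Add(-2, Mul(Rational(1, 8), L), Mul(Rational(1, 8), b)))
Pow(Add(Function('N')(18, 15), -118), 2) = Pow(Add(Add(-2, Mul(Rational(1, 8), 18), Mul(Rational(1, 8), 15)), -118), 2) = Pow(Add(Add(-2, Rational(9, 4), Rational(15, 8)), -118), 2) = Pow(Add(Rational(17, 8), -118), 2) = Pow(Rational(-927, 8), 2) = Rational(859329, 64)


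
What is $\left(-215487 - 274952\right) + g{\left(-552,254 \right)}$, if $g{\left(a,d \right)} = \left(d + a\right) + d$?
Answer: $-490483$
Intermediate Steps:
$g{\left(a,d \right)} = a + 2 d$ ($g{\left(a,d \right)} = \left(a + d\right) + d = a + 2 d$)
$\left(-215487 - 274952\right) + g{\left(-552,254 \right)} = \left(-215487 - 274952\right) + \left(-552 + 2 \cdot 254\right) = -490439 + \left(-552 + 508\right) = -490439 - 44 = -490483$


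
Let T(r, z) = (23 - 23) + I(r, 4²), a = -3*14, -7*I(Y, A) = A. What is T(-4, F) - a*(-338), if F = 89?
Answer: -99388/7 ≈ -14198.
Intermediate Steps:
I(Y, A) = -A/7
a = -42
T(r, z) = -16/7 (T(r, z) = (23 - 23) - ⅐*4² = 0 - ⅐*16 = 0 - 16/7 = -16/7)
T(-4, F) - a*(-338) = -16/7 - (-42)*(-338) = -16/7 - 1*14196 = -16/7 - 14196 = -99388/7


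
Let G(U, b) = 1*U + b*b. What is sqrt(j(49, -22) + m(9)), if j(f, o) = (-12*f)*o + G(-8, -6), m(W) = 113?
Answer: 3*sqrt(1453) ≈ 114.35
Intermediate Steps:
G(U, b) = U + b**2
j(f, o) = 28 - 12*f*o (j(f, o) = (-12*f)*o + (-8 + (-6)**2) = -12*f*o + (-8 + 36) = -12*f*o + 28 = 28 - 12*f*o)
sqrt(j(49, -22) + m(9)) = sqrt((28 - 12*49*(-22)) + 113) = sqrt((28 + 12936) + 113) = sqrt(12964 + 113) = sqrt(13077) = 3*sqrt(1453)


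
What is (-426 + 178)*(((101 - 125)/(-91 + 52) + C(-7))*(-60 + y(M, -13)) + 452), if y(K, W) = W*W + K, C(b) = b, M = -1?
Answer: 765824/13 ≈ 58910.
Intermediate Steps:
y(K, W) = K + W**2 (y(K, W) = W**2 + K = K + W**2)
(-426 + 178)*(((101 - 125)/(-91 + 52) + C(-7))*(-60 + y(M, -13)) + 452) = (-426 + 178)*(((101 - 125)/(-91 + 52) - 7)*(-60 + (-1 + (-13)**2)) + 452) = -248*((-24/(-39) - 7)*(-60 + (-1 + 169)) + 452) = -248*((-24*(-1/39) - 7)*(-60 + 168) + 452) = -248*((8/13 - 7)*108 + 452) = -248*(-83/13*108 + 452) = -248*(-8964/13 + 452) = -248*(-3088/13) = 765824/13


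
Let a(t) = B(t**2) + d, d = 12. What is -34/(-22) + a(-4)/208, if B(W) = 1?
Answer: 283/176 ≈ 1.6080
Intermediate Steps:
a(t) = 13 (a(t) = 1 + 12 = 13)
-34/(-22) + a(-4)/208 = -34/(-22) + 13/208 = -34*(-1/22) + 13*(1/208) = 17/11 + 1/16 = 283/176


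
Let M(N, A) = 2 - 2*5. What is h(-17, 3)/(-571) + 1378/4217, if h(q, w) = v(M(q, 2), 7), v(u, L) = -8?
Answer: 820574/2407907 ≈ 0.34078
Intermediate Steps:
M(N, A) = -8 (M(N, A) = 2 - 10 = -8)
h(q, w) = -8
h(-17, 3)/(-571) + 1378/4217 = -8/(-571) + 1378/4217 = -8*(-1/571) + 1378*(1/4217) = 8/571 + 1378/4217 = 820574/2407907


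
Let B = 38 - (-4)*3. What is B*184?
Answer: 9200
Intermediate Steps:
B = 50 (B = 38 - 1*(-12) = 38 + 12 = 50)
B*184 = 50*184 = 9200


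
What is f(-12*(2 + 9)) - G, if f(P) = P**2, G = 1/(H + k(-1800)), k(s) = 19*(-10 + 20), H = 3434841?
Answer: 59851980143/3435031 ≈ 17424.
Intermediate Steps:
k(s) = 190 (k(s) = 19*10 = 190)
G = 1/3435031 (G = 1/(3434841 + 190) = 1/3435031 ≈ 2.9112e-7)
f(-12*(2 + 9)) - G = (-12*(2 + 9))**2 - 1*1/3435031 = (-12*11)**2 - 1/3435031 = (-132)**2 - 1/3435031 = 17424 - 1/3435031 = 59851980143/3435031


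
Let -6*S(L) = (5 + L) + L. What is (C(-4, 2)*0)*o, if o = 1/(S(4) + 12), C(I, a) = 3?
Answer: 0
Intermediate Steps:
S(L) = -⅚ - L/3 (S(L) = -((5 + L) + L)/6 = -(5 + 2*L)/6 = -⅚ - L/3)
o = 6/59 (o = 1/((-⅚ - ⅓*4) + 12) = 1/((-⅚ - 4/3) + 12) = 1/(-13/6 + 12) = 1/(59/6) = 6/59 ≈ 0.10169)
(C(-4, 2)*0)*o = (3*0)*(6/59) = 0*(6/59) = 0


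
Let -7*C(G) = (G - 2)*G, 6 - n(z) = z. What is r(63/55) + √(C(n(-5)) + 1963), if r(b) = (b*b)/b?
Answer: 63/55 + √95494/7 ≈ 45.291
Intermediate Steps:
n(z) = 6 - z
C(G) = -G*(-2 + G)/7 (C(G) = -(G - 2)*G/7 = -(-2 + G)*G/7 = -G*(-2 + G)/7)
r(b) = b (r(b) = b²/b = b)
r(63/55) + √(C(n(-5)) + 1963) = 63/55 + √((6 - 1*(-5))*(2 - (6 - 1*(-5)))/7 + 1963) = 63*(1/55) + √((6 + 5)*(2 - (6 + 5))/7 + 1963) = 63/55 + √((⅐)*11*(2 - 1*11) + 1963) = 63/55 + √((⅐)*11*(2 - 11) + 1963) = 63/55 + √((⅐)*11*(-9) + 1963) = 63/55 + √(-99/7 + 1963) = 63/55 + √(13642/7) = 63/55 + √95494/7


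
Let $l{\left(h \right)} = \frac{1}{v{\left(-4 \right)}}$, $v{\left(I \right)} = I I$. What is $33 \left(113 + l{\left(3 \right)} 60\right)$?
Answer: $\frac{15411}{4} \approx 3852.8$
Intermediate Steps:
$v{\left(I \right)} = I^{2}$
$l{\left(h \right)} = \frac{1}{16}$ ($l{\left(h \right)} = \frac{1}{\left(-4\right)^{2}} = \frac{1}{16}$)
$33 \left(113 + l{\left(3 \right)} 60\right) = 33 \left(113 + \frac{1}{16} \cdot 60\right) = 33 \left(113 + \frac{15}{4}\right) = 33 \cdot \frac{467}{4} = \frac{15411}{4}$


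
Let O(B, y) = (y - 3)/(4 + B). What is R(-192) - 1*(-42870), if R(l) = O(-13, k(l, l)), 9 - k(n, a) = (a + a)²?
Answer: 177760/3 ≈ 59253.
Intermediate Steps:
k(n, a) = 9 - 4*a² (k(n, a) = 9 - (a + a)² = 9 - (2*a)² = 9 - 4*a²)
O(B, y) = (-3 + y)/(4 + B)
R(l) = -⅔ + 4*l²/9 (R(l) = (-3 + (9 - 4*l²))/(4 - 13) = (6 - 4*l²)/(-9) = -(6 - 4*l²)/9 = -⅔ + 4*l²/9)
R(-192) - 1*(-42870) = (-⅔ + (4/9)*(-192)²) - 1*(-42870) = (-⅔ + (4/9)*36864) + 42870 = (-⅔ + 16384) + 42870 = 49150/3 + 42870 = 177760/3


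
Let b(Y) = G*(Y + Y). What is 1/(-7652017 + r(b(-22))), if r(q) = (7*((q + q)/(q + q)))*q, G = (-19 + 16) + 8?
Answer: -1/7653557 ≈ -1.3066e-7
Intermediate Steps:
G = 5 (G = -3 + 8 = 5)
b(Y) = 10*Y (b(Y) = 5*(Y + Y) = 5*(2*Y) = 10*Y)
r(q) = 7*q (r(q) = (7*((2*q)/((2*q))))*q = (7*((2*q)*(1/(2*q))))*q = (7*1)*q = 7*q)
1/(-7652017 + r(b(-22))) = 1/(-7652017 + 7*(10*(-22))) = 1/(-7652017 + 7*(-220)) = 1/(-7652017 - 1540) = 1/(-7653557) = -1/7653557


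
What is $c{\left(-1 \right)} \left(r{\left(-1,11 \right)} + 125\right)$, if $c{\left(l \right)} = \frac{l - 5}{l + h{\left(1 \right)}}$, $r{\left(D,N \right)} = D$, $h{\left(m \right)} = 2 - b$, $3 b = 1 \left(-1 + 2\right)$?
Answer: $-1116$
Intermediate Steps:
$b = \frac{1}{3}$ ($b = \frac{1 \left(-1 + 2\right)}{3} = \frac{1 \cdot 1}{3} = \frac{1}{3} \cdot 1 = \frac{1}{3} \approx 0.33333$)
$h{\left(m \right)} = \frac{5}{3}$ ($h{\left(m \right)} = 2 - \frac{1}{3} = \frac{5}{3}$)
$c{\left(l \right)} = \frac{-5 + l}{\frac{5}{3} + l}$ ($c{\left(l \right)} = \frac{l - 5}{l + \frac{5}{3}} = \frac{-5 + l}{\frac{5}{3} + l}$)
$c{\left(-1 \right)} \left(r{\left(-1,11 \right)} + 125\right) = \frac{3 \left(-5 - 1\right)}{5 + 3 \left(-1\right)} \left(-1 + 125\right) = 3 \frac{1}{5 - 3} \left(-6\right) 124 = 3 \cdot \frac{1}{2} \left(-6\right) 124 = \left(-9\right) 124 = -1116$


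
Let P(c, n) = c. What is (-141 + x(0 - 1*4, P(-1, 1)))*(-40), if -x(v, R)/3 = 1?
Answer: 5760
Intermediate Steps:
x(v, R) = -3 (x(v, R) = -3*1 = -3)
(-141 + x(0 - 1*4, P(-1, 1)))*(-40) = (-141 - 3)*(-40) = -144*(-40) = 5760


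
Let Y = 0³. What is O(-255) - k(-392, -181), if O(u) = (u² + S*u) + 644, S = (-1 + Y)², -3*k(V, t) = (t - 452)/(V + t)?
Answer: 37482433/573 ≈ 65414.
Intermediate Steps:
Y = 0
k(V, t) = -(-452 + t)/(3*(V + t)) (k(V, t) = -(t - 452)/(3*(V + t)) = -(-452 + t)/(3*(V + t)))
S = 1 (S = (-1 + 0)² = (-1)² = 1)
O(u) = 644 + u + u² (O(u) = (u² + 1*u) + 644 = (u² + u) + 644 = (u + u²) + 644 = 644 + u + u²)
O(-255) - k(-392, -181) = (644 - 255 + (-255)²) - (452 - 1*(-181))/(3*(-392 - 181)) = (644 - 255 + 65025) - (452 + 181)/(3*(-573)) = 65414 - (-1)*633/(3*573) = 65414 - 1*(-211/573) = 65414 + 211/573 = 37482433/573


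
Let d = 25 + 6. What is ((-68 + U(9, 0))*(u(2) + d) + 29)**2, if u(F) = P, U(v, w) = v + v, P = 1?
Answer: 2468041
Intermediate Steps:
U(v, w) = 2*v
u(F) = 1
d = 31
((-68 + U(9, 0))*(u(2) + d) + 29)**2 = ((-68 + 2*9)*(1 + 31) + 29)**2 = ((-68 + 18)*32 + 29)**2 = (-50*32 + 29)**2 = (-1600 + 29)**2 = (-1571)**2 = 2468041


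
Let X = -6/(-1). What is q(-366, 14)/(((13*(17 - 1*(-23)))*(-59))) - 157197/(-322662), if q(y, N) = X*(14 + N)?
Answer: 198691531/412469590 ≈ 0.48171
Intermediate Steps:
X = 6 (X = -6*(-1) = 6)
q(y, N) = 84 + 6*N (q(y, N) = 6*(14 + N) = 84 + 6*N)
q(-366, 14)/(((13*(17 - 1*(-23)))*(-59))) - 157197/(-322662) = (84 + 6*14)/(((13*(17 - 1*(-23)))*(-59))) - 157197/(-322662) = (84 + 84)/(((13*(17 + 23))*(-59))) - 157197*(-1/322662) = 168/(((13*40)*(-59))) + 52399/107554 = 168/((520*(-59))) + 52399/107554 = 168/(-30680) + 52399/107554 = 168*(-1/30680) + 52399/107554 = -21/3835 + 52399/107554 = 198691531/412469590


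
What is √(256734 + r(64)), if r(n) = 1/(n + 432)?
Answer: √3947542015/124 ≈ 506.69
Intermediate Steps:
r(n) = 1/(432 + n)
√(256734 + r(64)) = √(256734 + 1/(432 + 64)) = √(256734 + 1/496) = √(127340065/496) = √3947542015/124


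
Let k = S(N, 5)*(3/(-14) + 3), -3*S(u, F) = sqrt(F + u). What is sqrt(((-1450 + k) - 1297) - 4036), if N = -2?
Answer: sqrt(-1329468 - 182*sqrt(3))/14 ≈ 82.369*I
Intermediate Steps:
S(u, F) = -sqrt(F + u)/3
k = -13*sqrt(3)/14 (k = (-sqrt(5 - 2)/3)*(3/(-14) + 3) = (-sqrt(3)/3)*(3*(-1/14) + 3) = (-sqrt(3)/3)*(-3/14 + 3) = -sqrt(3)/3*(39/14) = -13*sqrt(3)/14 ≈ -1.6083)
sqrt(((-1450 + k) - 1297) - 4036) = sqrt(((-1450 - 13*sqrt(3)/14) - 1297) - 4036) = sqrt((-2747 - 13*sqrt(3)/14) - 4036) = sqrt(-6783 - 13*sqrt(3)/14)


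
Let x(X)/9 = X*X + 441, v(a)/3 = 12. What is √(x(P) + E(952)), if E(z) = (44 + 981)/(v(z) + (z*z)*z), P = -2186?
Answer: √8004692212415919365381597/431400722 ≈ 6558.3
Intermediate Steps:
v(a) = 36 (v(a) = 3*12 = 36)
x(X) = 3969 + 9*X² (x(X) = 9*(X*X + 441) = 9*(X² + 441) = 9*(441 + X²) = 3969 + 9*X²)
E(z) = 1025/(36 + z³) (E(z) = (44 + 981)/(36 + (z*z)*z) = 1025/(36 + z²*z) = 1025/(36 + z³))
√(x(P) + E(952)) = √((3969 + 9*(-2186)²) + 1025/(36 + 952³)) = √((3969 + 9*4778596) + 1025/(36 + 862801408)) = √((3969 + 43007364) + 1025/862801444) = √(43011333 + 1025*(1/862801444)) = √(43011333 + 1025/862801444) = √(37110240220765877/862801444) = √8004692212415919365381597/431400722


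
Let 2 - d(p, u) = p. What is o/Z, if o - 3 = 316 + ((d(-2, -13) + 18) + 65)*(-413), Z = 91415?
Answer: -35612/91415 ≈ -0.38956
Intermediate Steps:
d(p, u) = 2 - p
o = -35612 (o = 3 + (316 + (((2 - 1*(-2)) + 18) + 65)*(-413)) = 3 + (316 + (((2 + 2) + 18) + 65)*(-413)) = 3 + (316 + ((4 + 18) + 65)*(-413)) = 3 + (316 + (22 + 65)*(-413)) = 3 + (316 + 87*(-413)) = 3 + (316 - 35931) = 3 - 35615 = -35612)
o/Z = -35612/91415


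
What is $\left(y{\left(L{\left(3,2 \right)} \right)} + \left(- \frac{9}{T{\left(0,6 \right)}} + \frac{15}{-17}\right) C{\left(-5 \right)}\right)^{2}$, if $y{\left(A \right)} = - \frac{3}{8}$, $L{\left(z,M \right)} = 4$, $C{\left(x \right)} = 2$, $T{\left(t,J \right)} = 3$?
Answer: $\frac{1225449}{18496} \approx 66.255$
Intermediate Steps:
$y{\left(A \right)} = - \frac{3}{8}$ ($y{\left(A \right)} = \left(-3\right) \frac{1}{8} = - \frac{3}{8}$)
$\left(y{\left(L{\left(3,2 \right)} \right)} + \left(- \frac{9}{T{\left(0,6 \right)}} + \frac{15}{-17}\right) C{\left(-5 \right)}\right)^{2} = \left(- \frac{3}{8} + \left(- \frac{9}{3} + \frac{15}{-17}\right) 2\right)^{2} = \left(- \frac{3}{8} + \left(\left(-9\right) \frac{1}{3} + 15 \left(- \frac{1}{17}\right)\right) 2\right)^{2} = \left(- \frac{3}{8} + \left(-3 - \frac{15}{17}\right) 2\right)^{2} = \left(- \frac{3}{8} - \frac{132}{17}\right)^{2} = \left(- \frac{1107}{136}\right)^{2} = \frac{1225449}{18496}$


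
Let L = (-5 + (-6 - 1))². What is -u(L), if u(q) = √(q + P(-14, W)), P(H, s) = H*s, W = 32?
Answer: -4*I*√19 ≈ -17.436*I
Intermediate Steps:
L = 144 (L = (-5 - 7)² = (-12)² = 144)
u(q) = √(-448 + q) (u(q) = √(q - 14*32) = √(q - 448) = √(-448 + q))
-u(L) = -√(-448 + 144) = -√(-304) = -4*I*√19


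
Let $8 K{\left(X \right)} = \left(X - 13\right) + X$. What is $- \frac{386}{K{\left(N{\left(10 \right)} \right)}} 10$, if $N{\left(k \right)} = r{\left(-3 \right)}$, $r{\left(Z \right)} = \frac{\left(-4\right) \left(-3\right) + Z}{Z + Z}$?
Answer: $1930$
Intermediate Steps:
$r{\left(Z \right)} = \frac{12 + Z}{2 Z}$
$N{\left(k \right)} = - \frac{3}{2}$ ($N{\left(k \right)} = \frac{12 - 3}{2 \left(-3\right)} = \frac{1}{2} \left(- \frac{1}{3}\right) 9 = - \frac{3}{2}$)
$K{\left(X \right)} = - \frac{13}{8} + \frac{X}{4}$ ($K{\left(X \right)} = \frac{\left(X - 13\right) + X}{8} = \frac{\left(-13 + X\right) + X}{8} = \frac{-13 + 2 X}{8} = - \frac{13}{8} + \frac{X}{4}$)
$- \frac{386}{K{\left(N{\left(10 \right)} \right)}} 10 = - \frac{386}{- \frac{13}{8} + \frac{1}{4} \left(- \frac{3}{2}\right)} 10 = - \frac{386}{- \frac{13}{8} - \frac{3}{8}} \cdot 10 = - \frac{386}{-2} \cdot 10 = \left(-386\right) \left(- \frac{1}{2}\right) 10 = 193 \cdot 10 = 1930$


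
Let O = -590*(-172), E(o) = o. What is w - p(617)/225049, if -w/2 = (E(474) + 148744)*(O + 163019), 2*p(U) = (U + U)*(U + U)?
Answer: -17764473167816014/225049 ≈ -7.8936e+10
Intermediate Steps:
p(U) = 2*U² (p(U) = ((U + U)*(U + U))/2 = ((2*U)*(2*U))/2 = (4*U²)/2 = 2*U²)
O = 101480
w = -78936023564 (w = -2*(474 + 148744)*(101480 + 163019) = -298436*264499 = -2*39468011782 = -78936023564)
w - p(617)/225049 = -78936023564 - 2*617²/225049 = -78936023564 - 2*380689/225049 = -78936023564 - 761378/225049 = -17764473167816014/225049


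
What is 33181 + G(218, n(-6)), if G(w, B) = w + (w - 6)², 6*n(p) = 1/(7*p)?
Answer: 78343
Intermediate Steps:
n(p) = 1/(42*p) (n(p) = (1/(7*p))/6 = 1/(42*p))
G(w, B) = w + (-6 + w)²
33181 + G(218, n(-6)) = 33181 + (218 + (-6 + 218)²) = 33181 + (218 + 212²) = 33181 + (218 + 44944) = 33181 + 45162 = 78343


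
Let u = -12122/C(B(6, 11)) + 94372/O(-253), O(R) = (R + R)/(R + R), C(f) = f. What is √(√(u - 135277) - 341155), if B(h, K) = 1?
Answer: √(-341155 + I*√53027) ≈ 0.197 + 584.08*I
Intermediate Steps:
O(R) = 1 (O(R) = (2*R)/((2*R)) = (2*R)*(1/(2*R)) = 1)
u = 82250 (u = -12122/1 + 94372/1 = -12122*1 + 94372*1 = -12122 + 94372 = 82250)
√(√(u - 135277) - 341155) = √(√(82250 - 135277) - 341155) = √(√(-53027) - 341155) = √(I*√53027 - 341155) = √(-341155 + I*√53027)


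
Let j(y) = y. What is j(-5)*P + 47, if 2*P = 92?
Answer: -183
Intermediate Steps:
P = 46 (P = (1/2)*92 = 46)
j(-5)*P + 47 = -5*46 + 47 = -230 + 47 = -183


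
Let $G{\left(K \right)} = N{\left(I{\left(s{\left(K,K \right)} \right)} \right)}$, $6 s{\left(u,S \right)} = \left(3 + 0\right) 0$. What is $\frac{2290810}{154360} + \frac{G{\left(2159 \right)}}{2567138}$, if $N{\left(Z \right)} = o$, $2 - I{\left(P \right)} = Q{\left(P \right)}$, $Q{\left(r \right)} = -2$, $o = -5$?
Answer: $\frac{294041231499}{19813171084} \approx 14.841$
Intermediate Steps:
$s{\left(u,S \right)} = 0$ ($s{\left(u,S \right)} = \frac{\left(3 + 0\right) 0}{6} = \frac{3 \cdot 0}{6} = \frac{1}{6} \cdot 0 = 0$)
$I{\left(P \right)} = 4$ ($I{\left(P \right)} = 2 - -2 = 2 + 2 = 4$)
$N{\left(Z \right)} = -5$
$G{\left(K \right)} = -5$
$\frac{2290810}{154360} + \frac{G{\left(2159 \right)}}{2567138} = \frac{2290810}{154360} - \frac{5}{2567138} = 2290810 \cdot \frac{1}{154360} - \frac{5}{2567138} = \frac{229081}{15436} - \frac{5}{2567138} = \frac{294041231499}{19813171084}$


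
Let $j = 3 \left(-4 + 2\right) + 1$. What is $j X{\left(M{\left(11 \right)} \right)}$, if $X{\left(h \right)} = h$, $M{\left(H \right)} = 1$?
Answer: $-5$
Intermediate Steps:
$j = -5$ ($j = 3 \left(-2\right) + 1 = -6 + 1 = -5$)
$j X{\left(M{\left(11 \right)} \right)} = \left(-5\right) 1 = -5$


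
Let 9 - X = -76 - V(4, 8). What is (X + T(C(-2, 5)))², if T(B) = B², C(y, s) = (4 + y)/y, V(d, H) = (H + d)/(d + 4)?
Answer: 30625/4 ≈ 7656.3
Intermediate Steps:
V(d, H) = (H + d)/(4 + d)
X = 173/2 (X = 9 - (-76 - (8 + 4)/(4 + 4)) = 9 - (-76 - 12/8) = 9 - (-76 - 1*3/2) = 9 - (-76 - 3/2) = 9 - 1*(-155/2) = 9 + 155/2 = 173/2 ≈ 86.500)
(X + T(C(-2, 5)))² = (173/2 + ((4 - 2)/(-2))²)² = (173/2 + (-½*2)²)² = (173/2 + (-1)²)² = (173/2 + 1)² = (175/2)² = 30625/4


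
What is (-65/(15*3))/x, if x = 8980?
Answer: -13/80820 ≈ -0.00016085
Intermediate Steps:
(-65/(15*3))/x = -65/(15*3)/8980 = -65/45*(1/8980) = -65*1/45*(1/8980) = -13/9*1/8980 = -13/80820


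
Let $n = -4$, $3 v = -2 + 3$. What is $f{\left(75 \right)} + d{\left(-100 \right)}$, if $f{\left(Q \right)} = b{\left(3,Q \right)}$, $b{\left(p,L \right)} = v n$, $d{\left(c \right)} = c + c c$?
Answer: $\frac{29696}{3} \approx 9898.7$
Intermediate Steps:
$d{\left(c \right)} = c + c^{2}$
$v = \frac{1}{3}$ ($v = \frac{-2 + 3}{3} = \frac{1}{3} \cdot 1 = \frac{1}{3} \approx 0.33333$)
$b{\left(p,L \right)} = - \frac{4}{3}$ ($b{\left(p,L \right)} = \frac{1}{3} \left(-4\right) = - \frac{4}{3}$)
$f{\left(Q \right)} = - \frac{4}{3}$
$f{\left(75 \right)} + d{\left(-100 \right)} = - \frac{4}{3} - 100 \left(1 - 100\right) = - \frac{4}{3} - -9900 = - \frac{4}{3} + 9900 = \frac{29696}{3}$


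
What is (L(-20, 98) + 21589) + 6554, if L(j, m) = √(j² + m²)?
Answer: 28143 + 2*√2501 ≈ 28243.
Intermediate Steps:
(L(-20, 98) + 21589) + 6554 = (√((-20)² + 98²) + 21589) + 6554 = (√(400 + 9604) + 21589) + 6554 = (√10004 + 21589) + 6554 = (2*√2501 + 21589) + 6554 = (21589 + 2*√2501) + 6554 = 28143 + 2*√2501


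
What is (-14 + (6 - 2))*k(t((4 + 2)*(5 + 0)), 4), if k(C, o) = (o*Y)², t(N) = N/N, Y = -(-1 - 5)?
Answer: -5760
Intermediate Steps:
Y = 6 (Y = -1*(-6) = 6)
t(N) = 1
k(C, o) = 36*o² (k(C, o) = (o*6)² = (6*o)² = 36*o²)
(-14 + (6 - 2))*k(t((4 + 2)*(5 + 0)), 4) = (-14 + (6 - 2))*(36*4²) = (-14 + 4)*(36*16) = -10*576 = -5760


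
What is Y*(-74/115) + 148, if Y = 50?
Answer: 2664/23 ≈ 115.83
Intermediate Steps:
Y*(-74/115) + 148 = 50*(-74/115) + 148 = -740/23 + 148 = 2664/23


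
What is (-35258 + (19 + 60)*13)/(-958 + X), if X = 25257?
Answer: -34231/24299 ≈ -1.4087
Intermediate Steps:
(-35258 + (19 + 60)*13)/(-958 + X) = (-35258 + (19 + 60)*13)/(-958 + 25257) = (-35258 + 79*13)/24299 = (-35258 + 1027)*(1/24299) = -34231*1/24299 = -34231/24299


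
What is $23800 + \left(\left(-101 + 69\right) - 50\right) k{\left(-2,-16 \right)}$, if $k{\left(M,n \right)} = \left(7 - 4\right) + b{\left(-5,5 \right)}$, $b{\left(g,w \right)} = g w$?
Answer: $25604$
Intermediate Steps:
$k{\left(M,n \right)} = -22$ ($k{\left(M,n \right)} = \left(7 - 4\right) - 25 = 3 - 25 = -22$)
$23800 + \left(\left(-101 + 69\right) - 50\right) k{\left(-2,-16 \right)} = 23800 + \left(\left(-101 + 69\right) - 50\right) \left(-22\right) = 23800 + \left(-32 - 50\right) \left(-22\right) = 23800 - -1804 = 23800 + 1804 = 25604$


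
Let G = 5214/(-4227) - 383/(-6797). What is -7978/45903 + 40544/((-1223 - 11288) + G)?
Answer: -9389807254058206/2750250307103013 ≈ -3.4142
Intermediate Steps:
G = -11273539/9576973 (G = 5214*(-1/4227) - 383*(-1/6797) = -1738/1409 + 383/6797 = -11273539/9576973 ≈ -1.1772)
-7978/45903 + 40544/((-1223 - 11288) + G) = -7978/45903 + 40544/((-1223 - 11288) - 11273539/9576973) = -7978*1/45903 + 40544/(-12511 - 11273539/9576973) = -7978/45903 + 40544/(-119828782742/9576973) = -7978/45903 + 40544*(-9576973/119828782742) = -7978/45903 - 194144396656/59914391371 = -9389807254058206/2750250307103013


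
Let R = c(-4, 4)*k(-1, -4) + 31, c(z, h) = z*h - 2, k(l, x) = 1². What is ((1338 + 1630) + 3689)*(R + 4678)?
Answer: 31227987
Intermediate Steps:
k(l, x) = 1
c(z, h) = -2 + h*z (c(z, h) = h*z - 2 = -2 + h*z)
R = 13 (R = (-2 + 4*(-4))*1 + 31 = (-2 - 16)*1 + 31 = -18*1 + 31 = -18 + 31 = 13)
((1338 + 1630) + 3689)*(R + 4678) = ((1338 + 1630) + 3689)*(13 + 4678) = (2968 + 3689)*4691 = 6657*4691 = 31227987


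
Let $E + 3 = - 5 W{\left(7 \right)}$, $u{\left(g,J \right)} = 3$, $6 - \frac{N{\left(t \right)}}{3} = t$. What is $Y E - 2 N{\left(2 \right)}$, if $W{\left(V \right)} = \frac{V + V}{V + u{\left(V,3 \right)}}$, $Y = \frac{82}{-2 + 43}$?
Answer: $-44$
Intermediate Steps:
$N{\left(t \right)} = 18 - 3 t$
$Y = 2$ ($Y = \frac{82}{41} = 82 \cdot \frac{1}{41} = 2$)
$W{\left(V \right)} = \frac{2 V}{3 + V}$ ($W{\left(V \right)} = \frac{V + V}{V + 3} = \frac{2 V}{3 + V}$)
$E = -10$ ($E = -3 - 5 \cdot 2 \cdot 7 \frac{1}{3 + 7} = -3 - 5 \cdot 2 \cdot 7 \cdot \frac{1}{10} = -3 - 7 = -10$)
$Y E - 2 N{\left(2 \right)} = 2 \left(-10\right) - 2 \left(18 - 6\right) = -20 - 2 \left(18 - 6\right) = -20 - 24 = -44$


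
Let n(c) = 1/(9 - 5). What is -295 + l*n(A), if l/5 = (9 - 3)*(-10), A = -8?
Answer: -370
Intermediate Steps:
n(c) = ¼ (n(c) = 1/4 = ¼)
l = -300 (l = 5*((9 - 3)*(-10)) = 5*(6*(-10)) = 5*(-60) = -300)
-295 + l*n(A) = -295 - 300*¼ = -295 - 75 = -370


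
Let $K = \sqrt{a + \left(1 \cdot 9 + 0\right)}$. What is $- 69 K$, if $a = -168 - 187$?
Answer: $- 69 i \sqrt{346} \approx - 1283.5 i$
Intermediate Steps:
$a = -355$ ($a = -168 - 187 = -355$)
$K = i \sqrt{346}$ ($K = \sqrt{-355 + \left(1 \cdot 9 + 0\right)} = \sqrt{-355 + \left(9 + 0\right)} = \sqrt{-355 + 9} = \sqrt{-346} = i \sqrt{346} \approx 18.601 i$)
$- 69 K = - 69 i \sqrt{346}$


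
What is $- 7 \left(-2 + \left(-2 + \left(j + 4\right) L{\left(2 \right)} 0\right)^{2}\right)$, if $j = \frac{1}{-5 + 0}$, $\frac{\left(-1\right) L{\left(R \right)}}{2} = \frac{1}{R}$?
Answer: $-14$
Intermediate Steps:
$L{\left(R \right)} = - \frac{2}{R}$
$j = - \frac{1}{5}$ ($j = \frac{1}{-5} = - \frac{1}{5} \approx -0.2$)
$- 7 \left(-2 + \left(-2 + \left(j + 4\right) L{\left(2 \right)} 0\right)^{2}\right) = - 7 \left(-2 + \left(-2 + \left(- \frac{1}{5} + 4\right) - \frac{2}{2} \cdot 0\right)^{2}\right) = - 7 \left(-2 + \left(-2 + \frac{19 \left(-2\right) \frac{1}{2} \cdot 0}{5}\right)^{2}\right) = - 7 \left(-2 + \left(-2 + \frac{19 \left(\left(-1\right) 0\right)}{5}\right)^{2}\right) = - 7 \left(-2 + \left(-2 + \frac{19}{5} \cdot 0\right)^{2}\right) = - 7 \left(-2 + \left(-2 + 0\right)^{2}\right) = - 7 \left(-2 + \left(-2\right)^{2}\right) = - 7 \left(-2 + 4\right) = \left(-7\right) 2 = -14$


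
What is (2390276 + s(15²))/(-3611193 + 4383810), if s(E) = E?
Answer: 2390501/772617 ≈ 3.0940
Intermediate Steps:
(2390276 + s(15²))/(-3611193 + 4383810) = (2390276 + 15²)/(-3611193 + 4383810) = (2390276 + 225)/772617 = 2390501*(1/772617) = 2390501/772617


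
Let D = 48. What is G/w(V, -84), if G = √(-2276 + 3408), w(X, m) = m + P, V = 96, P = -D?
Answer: -√283/66 ≈ -0.25489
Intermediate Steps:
P = -48 (P = -1*48 = -48)
w(X, m) = -48 + m (w(X, m) = m - 48 = -48 + m)
G = 2*√283 (G = √1132 = 2*√283 ≈ 33.645)
G/w(V, -84) = (2*√283)/(-48 - 84) = (2*√283)/(-132) = (2*√283)*(-1/132) = -√283/66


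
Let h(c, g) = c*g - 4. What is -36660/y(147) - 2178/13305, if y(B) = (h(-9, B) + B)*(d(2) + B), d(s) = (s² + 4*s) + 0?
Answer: 439583/13868245 ≈ 0.031697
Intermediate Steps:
d(s) = s² + 4*s
h(c, g) = -4 + c*g
y(B) = (-4 - 8*B)*(12 + B) (y(B) = ((-4 - 9*B) + B)*(2*(4 + 2) + B) = (-4 - 8*B)*(2*6 + B) = (-4 - 8*B)*(12 + B))
-36660/y(147) - 2178/13305 = -36660/(-48 - 100*147 - 8*147²) - 2178/13305 = -36660/(-48 - 14700 - 8*21609) - 2178*1/13305 = -36660/(-48 - 14700 - 172872) - 726/4435 = -36660/(-187620) - 726/4435 = -36660*(-1/187620) - 726/4435 = 611/3127 - 726/4435 = 439583/13868245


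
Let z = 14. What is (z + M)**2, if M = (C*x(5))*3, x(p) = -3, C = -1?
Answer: 529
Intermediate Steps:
M = 9 (M = -1*(-3)*3 = 3*3 = 9)
(z + M)**2 = (14 + 9)**2 = 23**2 = 529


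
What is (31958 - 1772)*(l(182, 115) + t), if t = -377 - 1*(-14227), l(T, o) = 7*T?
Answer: 456533064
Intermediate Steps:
t = 13850 (t = -377 + 14227 = 13850)
(31958 - 1772)*(l(182, 115) + t) = (31958 - 1772)*(7*182 + 13850) = 30186*(1274 + 13850) = 30186*15124 = 456533064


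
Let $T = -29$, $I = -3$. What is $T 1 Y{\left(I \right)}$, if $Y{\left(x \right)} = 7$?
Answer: $-203$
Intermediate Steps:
$T 1 Y{\left(I \right)} = \left(-29\right) 1 \cdot 7 = \left(-29\right) 7 = -203$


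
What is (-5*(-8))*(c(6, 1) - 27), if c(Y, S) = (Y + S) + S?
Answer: -760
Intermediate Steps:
c(Y, S) = Y + 2*S (c(Y, S) = (S + Y) + S = Y + 2*S)
(-5*(-8))*(c(6, 1) - 27) = (-5*(-8))*((6 + 2*1) - 27) = 40*((6 + 2) - 27) = 40*(8 - 27) = 40*(-19) = -760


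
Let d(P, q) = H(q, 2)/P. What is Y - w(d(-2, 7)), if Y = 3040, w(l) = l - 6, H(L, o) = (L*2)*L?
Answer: 3095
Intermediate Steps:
H(L, o) = 2*L² (H(L, o) = (2*L)*L = 2*L²)
d(P, q) = 2*q²/P (d(P, q) = (2*q²)/P = 2*q²/P)
w(l) = -6 + l
Y - w(d(-2, 7)) = 3040 - (-6 + 2*7²/(-2)) = 3040 - (-6 + 2*(-½)*49) = 3040 - (-6 - 49) = 3040 - 1*(-55) = 3040 + 55 = 3095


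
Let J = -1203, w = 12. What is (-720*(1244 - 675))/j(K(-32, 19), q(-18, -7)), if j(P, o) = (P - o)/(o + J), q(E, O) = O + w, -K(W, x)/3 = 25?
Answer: -6134958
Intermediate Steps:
K(W, x) = -75 (K(W, x) = -3*25 = -75)
q(E, O) = 12 + O (q(E, O) = O + 12 = 12 + O)
j(P, o) = (P - o)/(-1203 + o) (j(P, o) = (P - o)/(o - 1203) = (P - o)/(-1203 + o))
(-720*(1244 - 675))/j(K(-32, 19), q(-18, -7)) = (-720*(1244 - 675))/(((-75 - (12 - 7))/(-1203 + (12 - 7)))) = (-720*569)/(((-75 - 1*5)/(-1203 + 5))) = -409680*(-1198/(-75 - 5)) = -409680/((-1/1198*(-80))) = -409680/40/599 = -409680*599/40 = -6134958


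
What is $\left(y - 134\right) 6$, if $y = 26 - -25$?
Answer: $-498$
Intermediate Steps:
$y = 51$ ($y = 26 + 25 = 51$)
$\left(y - 134\right) 6 = \left(51 - 134\right) 6 = \left(-83\right) 6 = -498$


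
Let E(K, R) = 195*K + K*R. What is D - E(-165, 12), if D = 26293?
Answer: 60448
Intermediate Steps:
D - E(-165, 12) = 26293 - (-165)*(195 + 12) = 26293 - (-165)*207 = 26293 - 1*(-34155) = 26293 + 34155 = 60448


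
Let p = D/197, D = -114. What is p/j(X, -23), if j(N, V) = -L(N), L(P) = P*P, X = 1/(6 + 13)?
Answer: 41154/197 ≈ 208.90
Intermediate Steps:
X = 1/19 ≈ 0.052632
L(P) = P**2
j(N, V) = -N**2
p = -114/197 ≈ -0.57868
p/j(X, -23) = -114/(197*((-(1/19)**2))) = -114/(197*((-1*1/361))) = -114/(197*(-1/361)) = -114/197*(-361) = 41154/197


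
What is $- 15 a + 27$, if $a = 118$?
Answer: $-1743$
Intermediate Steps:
$- 15 a + 27 = \left(-15\right) 118 + 27 = -1770 + 27 = -1743$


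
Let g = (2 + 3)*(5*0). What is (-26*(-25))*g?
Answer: 0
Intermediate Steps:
g = 0 (g = 5*0 = 0)
(-26*(-25))*g = -26*(-25)*0 = 650*0 = 0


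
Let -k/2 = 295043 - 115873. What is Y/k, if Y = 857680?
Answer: -42884/17917 ≈ -2.3935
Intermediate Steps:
k = -358340 (k = -2*(295043 - 115873) = -2*179170 = -358340)
Y/k = 857680/(-358340) = 857680*(-1/358340) = -42884/17917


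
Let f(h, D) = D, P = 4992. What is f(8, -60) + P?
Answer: 4932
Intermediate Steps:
f(8, -60) + P = -60 + 4992 = 4932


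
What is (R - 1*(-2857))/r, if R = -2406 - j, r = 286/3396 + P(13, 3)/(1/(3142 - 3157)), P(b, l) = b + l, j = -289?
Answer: -1256520/407377 ≈ -3.0844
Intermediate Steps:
r = -407377/1698 (r = 286/3396 + (13 + 3)/(1/(3142 - 3157)) = 286*(1/3396) + 16/(1/(-15)) = 143/1698 + 16/(-1/15) = 143/1698 + 16*(-15) = 143/1698 - 240 = -407377/1698 ≈ -239.92)
R = -2117 (R = -2406 - 1*(-289) = -2406 + 289 = -2117)
(R - 1*(-2857))/r = (-2117 - 1*(-2857))/(-407377/1698) = (-2117 + 2857)*(-1698/407377) = 740*(-1698/407377) = -1256520/407377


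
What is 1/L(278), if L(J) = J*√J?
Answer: √278/77284 ≈ 0.00021574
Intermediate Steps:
L(J) = J^(3/2)
1/L(278) = 1/(278^(3/2)) = 1/(278*√278) = √278/77284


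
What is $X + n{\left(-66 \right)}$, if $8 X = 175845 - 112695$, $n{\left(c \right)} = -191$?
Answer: $\frac{30811}{4} \approx 7702.8$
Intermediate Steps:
$X = \frac{31575}{4}$ ($X = \frac{175845 - 112695}{8} = \frac{1}{8} \cdot 63150 = \frac{31575}{4} \approx 7893.8$)
$X + n{\left(-66 \right)} = \frac{31575}{4} - 191 = \frac{30811}{4}$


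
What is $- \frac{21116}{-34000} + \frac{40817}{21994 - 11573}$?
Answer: $\frac{23644527}{5210500} \approx 4.5379$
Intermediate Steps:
$- \frac{21116}{-34000} + \frac{40817}{21994 - 11573} = \left(-21116\right) \left(- \frac{1}{34000}\right) + \frac{40817}{21994 - 11573} = \frac{5279}{8500} + \frac{40817}{10421} = \frac{5279}{8500} + 40817 \cdot \frac{1}{10421} = \frac{5279}{8500} + \frac{2401}{613} = \frac{23644527}{5210500}$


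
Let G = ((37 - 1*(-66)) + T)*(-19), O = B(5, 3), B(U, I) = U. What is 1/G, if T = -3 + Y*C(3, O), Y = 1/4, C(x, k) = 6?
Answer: -2/3857 ≈ -0.00051854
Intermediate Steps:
O = 5
Y = ¼ (Y = 1*(¼) = ¼ ≈ 0.25000)
T = -3/2 (T = -3 + (¼)*6 = -3 + 3/2 = -3/2 ≈ -1.5000)
G = -3857/2 (G = ((37 - 1*(-66)) - 3/2)*(-19) = ((37 + 66) - 3/2)*(-19) = (103 - 3/2)*(-19) = (203/2)*(-19) = -3857/2 ≈ -1928.5)
1/G = 1/(-3857/2) = -2/3857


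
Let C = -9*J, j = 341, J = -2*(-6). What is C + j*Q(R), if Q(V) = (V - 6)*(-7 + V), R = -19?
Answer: 221542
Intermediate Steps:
J = 12
C = -108 (C = -9*12 = -108)
Q(V) = (-7 + V)*(-6 + V) (Q(V) = (-6 + V)*(-7 + V) = (-7 + V)*(-6 + V))
C + j*Q(R) = -108 + 341*(42 + (-19)² - 13*(-19)) = -108 + 341*(42 + 361 + 247) = -108 + 341*650 = -108 + 221650 = 221542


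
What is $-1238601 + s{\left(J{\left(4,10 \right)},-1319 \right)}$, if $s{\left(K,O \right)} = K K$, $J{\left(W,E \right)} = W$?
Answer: $-1238585$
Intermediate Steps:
$s{\left(K,O \right)} = K^{2}$
$-1238601 + s{\left(J{\left(4,10 \right)},-1319 \right)} = -1238601 + 4^{2} = -1238601 + 16 = -1238585$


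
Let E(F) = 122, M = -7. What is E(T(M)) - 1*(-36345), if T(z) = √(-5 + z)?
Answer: 36467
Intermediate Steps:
E(T(M)) - 1*(-36345) = 122 - 1*(-36345) = 122 + 36345 = 36467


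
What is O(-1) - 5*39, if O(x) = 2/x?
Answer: -197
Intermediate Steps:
O(-1) - 5*39 = 2/(-1) - 5*39 = 2*(-1) - 195 = -2 - 195 = -197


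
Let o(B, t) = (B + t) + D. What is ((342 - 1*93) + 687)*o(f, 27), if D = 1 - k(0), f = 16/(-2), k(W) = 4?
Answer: 14976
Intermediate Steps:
f = -8 (f = 16*(-1/2) = -8)
D = -3 (D = 1 - 1*4 = 1 - 4 = -3)
o(B, t) = -3 + B + t (o(B, t) = (B + t) - 3 = -3 + B + t)
((342 - 1*93) + 687)*o(f, 27) = ((342 - 1*93) + 687)*(-3 - 8 + 27) = ((342 - 93) + 687)*16 = (249 + 687)*16 = 936*16 = 14976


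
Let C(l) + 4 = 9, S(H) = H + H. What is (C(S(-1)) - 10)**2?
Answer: 25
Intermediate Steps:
S(H) = 2*H
C(l) = 5 (C(l) = -4 + 9 = 5)
(C(S(-1)) - 10)**2 = (5 - 10)**2 = (-5)**2 = 25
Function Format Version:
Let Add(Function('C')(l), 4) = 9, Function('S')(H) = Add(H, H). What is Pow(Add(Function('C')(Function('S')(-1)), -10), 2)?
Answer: 25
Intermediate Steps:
Function('S')(H) = Mul(2, H)
Function('C')(l) = 5 (Function('C')(l) = Add(-4, 9) = 5)
Pow(Add(Function('C')(Function('S')(-1)), -10), 2) = Pow(Add(5, -10), 2) = Pow(-5, 2) = 25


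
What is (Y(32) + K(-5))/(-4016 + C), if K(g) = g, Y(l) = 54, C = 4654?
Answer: 49/638 ≈ 0.076802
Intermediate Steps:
(Y(32) + K(-5))/(-4016 + C) = (54 - 5)/(-4016 + 4654) = 49/638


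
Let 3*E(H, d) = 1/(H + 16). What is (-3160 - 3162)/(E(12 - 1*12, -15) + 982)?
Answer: -303456/47137 ≈ -6.4377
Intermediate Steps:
E(H, d) = 1/(3*(16 + H)) (E(H, d) = 1/(3*(H + 16)) = 1/(3*(16 + H)))
(-3160 - 3162)/(E(12 - 1*12, -15) + 982) = (-3160 - 3162)/(1/(3*(16 + (12 - 1*12))) + 982) = -6322/(1/(3*(16 + (12 - 12))) + 982) = -6322/(1/(3*(16 + 0)) + 982) = -6322/((⅓)/16 + 982) = -6322/((⅓)*(1/16) + 982) = -6322/(1/48 + 982) = -6322/47137/48 = -6322*48/47137 = -303456/47137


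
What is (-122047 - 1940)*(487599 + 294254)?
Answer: -96939607911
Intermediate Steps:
(-122047 - 1940)*(487599 + 294254) = -123987*781853 = -96939607911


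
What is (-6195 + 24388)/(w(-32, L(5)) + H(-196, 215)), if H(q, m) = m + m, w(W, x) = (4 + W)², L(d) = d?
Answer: 18193/1214 ≈ 14.986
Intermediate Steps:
H(q, m) = 2*m
(-6195 + 24388)/(w(-32, L(5)) + H(-196, 215)) = (-6195 + 24388)/((4 - 32)² + 2*215) = 18193/((-28)² + 430) = 18193/(784 + 430) = 18193/1214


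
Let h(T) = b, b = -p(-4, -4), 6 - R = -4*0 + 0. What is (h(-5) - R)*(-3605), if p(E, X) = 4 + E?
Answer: 21630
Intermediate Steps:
R = 6 (R = 6 - (-4*0 + 0) = 6 - (0 + 0) = 6 - 1*0 = 6 + 0 = 6)
b = 0 (b = -(4 - 4) = -1*0 = 0)
h(T) = 0
(h(-5) - R)*(-3605) = (0 - 1*6)*(-3605) = (0 - 6)*(-3605) = -6*(-3605) = 21630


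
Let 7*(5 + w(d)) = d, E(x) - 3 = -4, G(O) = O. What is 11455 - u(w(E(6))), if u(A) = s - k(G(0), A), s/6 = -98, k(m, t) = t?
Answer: 84265/7 ≈ 12038.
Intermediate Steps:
E(x) = -1 (E(x) = 3 - 4 = -1)
s = -588 (s = 6*(-98) = -588)
w(d) = -5 + d/7
u(A) = -588 - A
11455 - u(w(E(6))) = 11455 - (-588 - (-5 + (1/7)*(-1))) = 11455 - (-588 - (-5 - 1/7)) = 11455 - (-588 - 1*(-36/7)) = 11455 - (-588 + 36/7) = 11455 - 1*(-4080/7) = 11455 + 4080/7 = 84265/7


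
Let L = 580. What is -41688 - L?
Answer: -42268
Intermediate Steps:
-41688 - L = -41688 - 1*580 = -41688 - 580 = -42268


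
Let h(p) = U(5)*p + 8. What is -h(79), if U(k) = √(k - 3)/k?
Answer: -8 - 79*√2/5 ≈ -30.345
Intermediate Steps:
U(k) = √(-3 + k)/k
h(p) = 8 + p*√2/5 (h(p) = (√(-3 + 5)/5)*p + 8 = (√2/5)*p + 8 = p*√2/5 + 8 = 8 + p*√2/5)
-h(79) = -(8 + (⅕)*79*√2) = -(8 + 79*√2/5) = -8 - 79*√2/5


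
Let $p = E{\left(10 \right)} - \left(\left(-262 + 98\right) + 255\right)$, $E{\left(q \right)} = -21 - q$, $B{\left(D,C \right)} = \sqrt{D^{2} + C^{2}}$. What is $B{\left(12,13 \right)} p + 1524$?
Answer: $1524 - 122 \sqrt{313} \approx -634.4$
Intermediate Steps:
$B{\left(D,C \right)} = \sqrt{C^{2} + D^{2}}$
$p = -122$ ($p = \left(-21 - 10\right) - \left(\left(-262 + 98\right) + 255\right) = \left(-21 - 10\right) - \left(-164 + 255\right) = -31 - 91 = -122$)
$B{\left(12,13 \right)} p + 1524 = \sqrt{13^{2} + 12^{2}} \left(-122\right) + 1524 = \sqrt{169 + 144} \left(-122\right) + 1524 = \sqrt{313} \left(-122\right) + 1524 = - 122 \sqrt{313} + 1524 = 1524 - 122 \sqrt{313}$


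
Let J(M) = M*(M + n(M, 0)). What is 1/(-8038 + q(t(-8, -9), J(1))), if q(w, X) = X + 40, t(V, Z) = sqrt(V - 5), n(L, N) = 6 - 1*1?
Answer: -1/7992 ≈ -0.00012513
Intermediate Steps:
n(L, N) = 5 (n(L, N) = 6 - 1 = 5)
J(M) = M*(5 + M) (J(M) = M*(M + 5) = M*(5 + M))
t(V, Z) = sqrt(-5 + V)
q(w, X) = 40 + X
1/(-8038 + q(t(-8, -9), J(1))) = 1/(-8038 + (40 + 1*(5 + 1))) = 1/(-8038 + (40 + 1*6)) = 1/(-8038 + (40 + 6)) = 1/(-8038 + 46) = 1/(-7992) = -1/7992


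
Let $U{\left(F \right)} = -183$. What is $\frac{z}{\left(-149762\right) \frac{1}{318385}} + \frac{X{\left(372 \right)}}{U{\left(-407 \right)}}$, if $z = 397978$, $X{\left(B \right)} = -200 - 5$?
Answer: $- \frac{11593970285390}{13703223} \approx -8.4608 \cdot 10^{5}$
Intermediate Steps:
$X{\left(B \right)} = -205$
$\frac{z}{\left(-149762\right) \frac{1}{318385}} + \frac{X{\left(372 \right)}}{U{\left(-407 \right)}} = \frac{397978}{\left(-149762\right) \frac{1}{318385}} - \frac{205}{-183} = \frac{397978}{\left(-149762\right) \frac{1}{318385}} - - \frac{205}{183} = \frac{397978}{- \frac{149762}{318385}} + \frac{205}{183} = 397978 \left(- \frac{318385}{149762}\right) + \frac{205}{183} = - \frac{63355112765}{74881} + \frac{205}{183} = - \frac{11593970285390}{13703223}$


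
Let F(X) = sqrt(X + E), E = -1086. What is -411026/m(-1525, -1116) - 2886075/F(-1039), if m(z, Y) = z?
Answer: 411026/1525 + 115443*I*sqrt(85)/17 ≈ 269.53 + 62608.0*I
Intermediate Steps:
F(X) = sqrt(-1086 + X) (F(X) = sqrt(X - 1086) = sqrt(-1086 + X))
-411026/m(-1525, -1116) - 2886075/F(-1039) = -411026/(-1525) - 2886075/sqrt(-1086 - 1039) = -411026*(-1/1525) - 2886075*(-I*sqrt(85)/425) = 411026/1525 - 2886075*(-I*sqrt(85)/425) = 411026/1525 - (-115443)*I*sqrt(85)/17 = 411026/1525 + 115443*I*sqrt(85)/17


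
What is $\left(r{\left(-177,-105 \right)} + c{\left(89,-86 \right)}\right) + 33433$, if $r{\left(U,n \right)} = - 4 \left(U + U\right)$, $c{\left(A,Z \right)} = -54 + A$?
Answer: $34884$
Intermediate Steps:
$r{\left(U,n \right)} = - 8 U$ ($r{\left(U,n \right)} = - 4 \cdot 2 U = - 8 U$)
$\left(r{\left(-177,-105 \right)} + c{\left(89,-86 \right)}\right) + 33433 = \left(\left(-8\right) \left(-177\right) + \left(-54 + 89\right)\right) + 33433 = \left(1416 + 35\right) + 33433 = 1451 + 33433 = 34884$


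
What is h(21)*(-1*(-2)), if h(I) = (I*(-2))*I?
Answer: -1764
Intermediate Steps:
h(I) = -2*I² (h(I) = (-2*I)*I = -2*I²)
h(21)*(-1*(-2)) = (-2*21²)*(-1*(-2)) = -2*441*2 = -882*2 = -1764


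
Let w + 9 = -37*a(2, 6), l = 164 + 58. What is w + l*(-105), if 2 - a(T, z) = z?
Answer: -23171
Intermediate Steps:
a(T, z) = 2 - z
l = 222
w = 139 (w = -9 - 37*(2 - 1*6) = -9 - 37*(2 - 6) = -9 - 37*(-4) = -9 + 148 = 139)
w + l*(-105) = 139 + 222*(-105) = 139 - 23310 = -23171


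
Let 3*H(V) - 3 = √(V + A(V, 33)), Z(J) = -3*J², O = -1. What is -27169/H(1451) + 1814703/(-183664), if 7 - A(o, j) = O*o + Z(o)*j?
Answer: -378207426513153/38282483182736 - 163014*√52109402/208437599 ≈ -15.525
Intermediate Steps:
A(o, j) = 7 + o + 3*j*o² (A(o, j) = 7 - (-o + (-3*o²)*j) = 7 - (-o - 3*j*o²) = 7 + (o + 3*j*o²) = 7 + o + 3*j*o²)
H(V) = 1 + √(7 + 2*V + 99*V²)/3 (H(V) = 1 + √(V + (7 + V + 3*33*V²))/3 = 1 + √(V + (7 + V + 99*V²))/3 = 1 + √(7 + 2*V + 99*V²)/3)
-27169/H(1451) + 1814703/(-183664) = -27169/(1 + √(7 + 2*1451 + 99*1451²)/3) + 1814703/(-183664) = -27169/(1 + √(7 + 2902 + 99*2105401)/3) + 1814703*(-1/183664) = -27169/(1 + √(7 + 2902 + 208434699)/3) - 1814703/183664 = -27169/(1 + √208437608/3) - 1814703/183664 = -27169/(1 + (2*√52109402)/3) - 1814703/183664 = -27169/(1 + 2*√52109402/3) - 1814703/183664 = -1814703/183664 - 27169/(1 + 2*√52109402/3)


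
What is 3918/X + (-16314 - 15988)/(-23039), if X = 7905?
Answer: 115204704/60707765 ≈ 1.8977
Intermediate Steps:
3918/X + (-16314 - 15988)/(-23039) = 3918/7905 + (-16314 - 15988)/(-23039) = 3918*(1/7905) - 32302*(-1/23039) = 1306/2635 + 32302/23039 = 115204704/60707765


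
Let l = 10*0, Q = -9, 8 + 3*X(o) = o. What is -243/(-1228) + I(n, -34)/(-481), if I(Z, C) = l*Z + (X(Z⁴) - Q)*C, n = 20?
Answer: 6681463937/1772004 ≈ 3770.6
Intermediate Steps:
X(o) = -8/3 + o/3
l = 0
I(Z, C) = C*(19/3 + Z⁴/3) (I(Z, C) = 0*Z + ((-8/3 + Z⁴/3) - 1*(-9))*C = 0 + ((-8/3 + Z⁴/3) + 9)*C = 0 + (19/3 + Z⁴/3)*C = 0 + C*(19/3 + Z⁴/3) = C*(19/3 + Z⁴/3))
-243/(-1228) + I(n, -34)/(-481) = -243/(-1228) + ((⅓)*(-34)*(19 + 20⁴))/(-481) = -243*(-1/1228) + ((⅓)*(-34)*(19 + 160000))*(-1/481) = 243/1228 + ((⅓)*(-34)*160019)*(-1/481) = 243/1228 - 5440646/3*(-1/481) = 243/1228 + 5440646/1443 = 6681463937/1772004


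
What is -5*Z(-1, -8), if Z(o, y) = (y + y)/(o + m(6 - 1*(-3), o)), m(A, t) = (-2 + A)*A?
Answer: 40/31 ≈ 1.2903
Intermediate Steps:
m(A, t) = A*(-2 + A)
Z(o, y) = 2*y/(63 + o) (Z(o, y) = (y + y)/(o + (6 - 1*(-3))*(-2 + (6 - 1*(-3)))) = (2*y)/(o + (6 + 3)*(-2 + (6 + 3))) = (2*y)/(o + 9*(-2 + 9)) = (2*y)/(o + 9*7) = (2*y)/(o + 63) = (2*y)/(63 + o) = 2*y/(63 + o))
-5*Z(-1, -8) = -10*(-8)/(63 - 1) = -10*(-8)/62 = -5*(-8/31) = 40/31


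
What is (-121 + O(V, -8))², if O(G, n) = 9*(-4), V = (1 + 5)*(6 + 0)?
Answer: 24649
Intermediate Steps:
V = 36 (V = 6*6 = 36)
O(G, n) = -36
(-121 + O(V, -8))² = (-121 - 36)² = (-157)² = 24649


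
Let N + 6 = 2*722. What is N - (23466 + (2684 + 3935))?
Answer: -28647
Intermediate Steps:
N = 1438 (N = -6 + 2*722 = -6 + 1444 = 1438)
N - (23466 + (2684 + 3935)) = 1438 - (23466 + (2684 + 3935)) = 1438 - (23466 + 6619) = 1438 - 1*30085 = 1438 - 30085 = -28647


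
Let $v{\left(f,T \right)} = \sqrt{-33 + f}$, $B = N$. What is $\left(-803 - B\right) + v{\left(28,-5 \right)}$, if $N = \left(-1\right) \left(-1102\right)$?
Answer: $-1905 + i \sqrt{5} \approx -1905.0 + 2.2361 i$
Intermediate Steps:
$N = 1102$
$B = 1102$
$\left(-803 - B\right) + v{\left(28,-5 \right)} = \left(-803 - 1102\right) + \sqrt{-33 + 28} = \left(-803 - 1102\right) + \sqrt{-5} = -1905 + i \sqrt{5}$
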